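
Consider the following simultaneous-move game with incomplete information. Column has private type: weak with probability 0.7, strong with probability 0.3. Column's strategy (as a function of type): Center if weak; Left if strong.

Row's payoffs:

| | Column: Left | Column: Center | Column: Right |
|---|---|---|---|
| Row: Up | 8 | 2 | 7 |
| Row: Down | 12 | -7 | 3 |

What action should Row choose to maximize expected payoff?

E[Up] = 0.7·(2) + 0.3·(8) = 3.8
E[Down] = 0.7·(-7) + 0.3·(12) = -1.3
Best response: Up (3.8 is the largest).

Up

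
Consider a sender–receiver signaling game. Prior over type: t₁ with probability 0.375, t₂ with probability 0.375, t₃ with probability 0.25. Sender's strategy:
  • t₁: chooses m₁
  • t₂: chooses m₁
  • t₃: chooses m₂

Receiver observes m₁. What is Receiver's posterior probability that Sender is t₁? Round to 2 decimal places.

0.50

Apply Bayes' rule using the sender's strategy as the likelihood.
P(m₁) = 0.375·1 + 0.375·1 + 0.25·0 = 0.75
P(t₁ | m₁) = (0.375·1) / 0.75 = 0.375 / 0.75 = 0.5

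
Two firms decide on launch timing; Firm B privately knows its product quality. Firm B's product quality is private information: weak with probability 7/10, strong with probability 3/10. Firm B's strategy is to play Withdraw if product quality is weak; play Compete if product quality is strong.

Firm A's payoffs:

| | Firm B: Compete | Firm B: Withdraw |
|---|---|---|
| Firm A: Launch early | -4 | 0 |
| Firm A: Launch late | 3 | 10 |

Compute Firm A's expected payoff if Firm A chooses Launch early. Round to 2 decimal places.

-1.20

E[Launch early] = 7/10·0 + 3/10·(-4) = 0 + (-6/5) = -6/5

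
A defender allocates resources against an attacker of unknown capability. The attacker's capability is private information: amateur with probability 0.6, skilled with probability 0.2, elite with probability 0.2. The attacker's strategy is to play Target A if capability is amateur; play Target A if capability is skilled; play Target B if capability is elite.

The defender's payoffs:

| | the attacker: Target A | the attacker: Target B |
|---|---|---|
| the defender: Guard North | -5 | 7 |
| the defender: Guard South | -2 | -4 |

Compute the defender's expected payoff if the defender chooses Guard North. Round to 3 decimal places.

-2.600

E[Guard North] = 0.6·(-5) + 0.2·(-5) + 0.2·7 = (-3) + (-1) + 1.4 = -2.6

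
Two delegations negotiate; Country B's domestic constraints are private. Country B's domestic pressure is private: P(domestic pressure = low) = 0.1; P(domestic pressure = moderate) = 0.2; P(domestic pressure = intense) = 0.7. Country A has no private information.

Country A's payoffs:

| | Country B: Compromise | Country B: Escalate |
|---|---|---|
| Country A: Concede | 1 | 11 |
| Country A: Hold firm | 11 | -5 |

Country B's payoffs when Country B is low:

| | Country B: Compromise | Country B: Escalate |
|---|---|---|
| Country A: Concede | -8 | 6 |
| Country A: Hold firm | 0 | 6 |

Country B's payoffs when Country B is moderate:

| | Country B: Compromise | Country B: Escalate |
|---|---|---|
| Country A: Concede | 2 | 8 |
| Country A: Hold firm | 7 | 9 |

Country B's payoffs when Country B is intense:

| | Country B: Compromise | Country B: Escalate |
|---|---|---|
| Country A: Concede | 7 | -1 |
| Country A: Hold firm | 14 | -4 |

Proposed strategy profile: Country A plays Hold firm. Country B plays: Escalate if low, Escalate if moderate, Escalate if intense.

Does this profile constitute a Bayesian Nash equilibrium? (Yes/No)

No

A profile is a BNE iff every type of every player is best-responding given beliefs about the other side.
Country A plays Hold firm: E[Hold firm] = 0.1·(-5) + 0.2·(-5) + 0.7·(-5) = -5; E[Concede] = 11. Not best-responding. ✗
Country B (domestic pressure low), facing Hold firm: Compromise gives 0, Escalate gives 6. Proposed Escalate is best. ✓
Country B (domestic pressure moderate), facing Hold firm: Compromise gives 7, Escalate gives 9. Proposed Escalate is best. ✓
Country B (domestic pressure intense), facing Hold firm: Compromise gives 14, Escalate gives -4. Proposed Escalate is not best — profitable deviation exists. ✗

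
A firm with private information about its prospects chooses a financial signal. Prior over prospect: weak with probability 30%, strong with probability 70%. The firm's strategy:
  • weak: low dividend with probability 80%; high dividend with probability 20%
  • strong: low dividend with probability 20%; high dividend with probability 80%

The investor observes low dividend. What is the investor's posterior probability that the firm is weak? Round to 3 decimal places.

P(low dividend) = 0.3·0.8 + 0.7·0.2 = 0.38
P(weak | low dividend) = (0.3·0.8) / 0.38 = 0.24 / 0.38 = 0.631579

0.632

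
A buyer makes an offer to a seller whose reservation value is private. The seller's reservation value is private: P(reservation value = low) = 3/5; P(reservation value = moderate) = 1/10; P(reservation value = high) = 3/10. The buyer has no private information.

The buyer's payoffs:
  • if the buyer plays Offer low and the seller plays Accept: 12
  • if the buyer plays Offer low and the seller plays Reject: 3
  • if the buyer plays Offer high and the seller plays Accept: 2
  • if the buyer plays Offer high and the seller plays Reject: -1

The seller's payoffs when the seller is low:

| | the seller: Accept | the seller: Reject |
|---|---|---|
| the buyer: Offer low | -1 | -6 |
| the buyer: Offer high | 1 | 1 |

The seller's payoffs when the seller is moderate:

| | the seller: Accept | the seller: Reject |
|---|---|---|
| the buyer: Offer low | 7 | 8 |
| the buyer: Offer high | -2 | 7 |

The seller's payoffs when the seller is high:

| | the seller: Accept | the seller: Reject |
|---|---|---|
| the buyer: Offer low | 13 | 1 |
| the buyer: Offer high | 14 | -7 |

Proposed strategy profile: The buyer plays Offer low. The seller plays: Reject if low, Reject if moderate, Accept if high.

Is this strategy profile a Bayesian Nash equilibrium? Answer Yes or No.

No

A profile is a BNE iff every type of every player is best-responding given beliefs about the other side.
The buyer plays Offer low: E[Offer low] = 3/5·(3) + 1/10·(3) + 3/10·(12) = 57/10; E[Offer high] = -1/10. Best-responding. ✓
The seller (reservation value low), facing Offer low: Accept gives -1, Reject gives -6. Proposed Reject is not best — profitable deviation exists. ✗
The seller (reservation value moderate), facing Offer low: Accept gives 7, Reject gives 8. Proposed Reject is best. ✓
The seller (reservation value high), facing Offer low: Accept gives 13, Reject gives 1. Proposed Accept is best. ✓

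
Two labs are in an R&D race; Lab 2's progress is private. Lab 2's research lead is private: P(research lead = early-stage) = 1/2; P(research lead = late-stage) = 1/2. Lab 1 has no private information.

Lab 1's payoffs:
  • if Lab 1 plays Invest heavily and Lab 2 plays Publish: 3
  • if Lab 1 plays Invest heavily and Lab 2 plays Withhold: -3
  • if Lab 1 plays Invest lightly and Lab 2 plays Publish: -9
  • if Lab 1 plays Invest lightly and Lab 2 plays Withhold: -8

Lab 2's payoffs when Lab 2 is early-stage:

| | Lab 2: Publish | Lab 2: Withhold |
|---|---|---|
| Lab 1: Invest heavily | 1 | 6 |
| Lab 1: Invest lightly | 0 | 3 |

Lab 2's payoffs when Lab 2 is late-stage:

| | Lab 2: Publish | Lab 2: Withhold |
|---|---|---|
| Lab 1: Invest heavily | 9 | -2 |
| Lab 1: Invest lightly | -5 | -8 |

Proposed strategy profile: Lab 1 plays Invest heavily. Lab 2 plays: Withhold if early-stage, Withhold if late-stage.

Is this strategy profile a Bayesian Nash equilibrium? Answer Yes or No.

No

Lab 1 plays Invest heavily: E[Invest heavily] = 1/2·(-3) + 1/2·(-3) = -3; E[Invest lightly] = -8. Best-responding. ✓
Lab 2 (research lead early-stage), facing Invest heavily: Publish gives 1, Withhold gives 6. Proposed Withhold is best. ✓
Lab 2 (research lead late-stage), facing Invest heavily: Publish gives 9, Withhold gives -2. Proposed Withhold is not best — profitable deviation exists. ✗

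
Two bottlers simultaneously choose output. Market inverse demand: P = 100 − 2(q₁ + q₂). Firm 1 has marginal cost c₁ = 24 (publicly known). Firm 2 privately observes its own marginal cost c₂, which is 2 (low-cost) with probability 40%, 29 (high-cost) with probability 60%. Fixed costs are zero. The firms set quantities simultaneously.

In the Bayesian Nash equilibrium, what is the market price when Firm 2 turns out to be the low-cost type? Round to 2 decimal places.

Each type of Firm 2 best-responds to q₁; Firm 1 best-responds to the expected q₂ over Firm 2's types.
Firm 2 with cost c maximizes (100 − 2(q₁+q₂) − c)·q₂, giving q₂(c) = (100 − c − 2q₁)/4.
E[c₂] = 0.4·2 + 0.6·29 = 18.2
Firm 1's FOC against E[q₂] yields q₁ = (100 − 2·24 + E[c₂])/6 = (100 − 48 + 18.2)/6 = 11.7.
q₂(low-cost) = 18.65, so P = 100 − 2·(11.7 + 18.65) = 39.3.

39.30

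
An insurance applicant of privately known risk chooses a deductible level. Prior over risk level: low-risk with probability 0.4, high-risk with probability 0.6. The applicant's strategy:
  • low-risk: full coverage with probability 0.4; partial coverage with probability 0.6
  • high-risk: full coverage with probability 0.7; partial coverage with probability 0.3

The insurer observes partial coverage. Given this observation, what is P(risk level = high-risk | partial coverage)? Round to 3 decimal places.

P(partial coverage) = 0.4·0.6 + 0.6·0.3 = 0.42
P(high-risk | partial coverage) = (0.6·0.3) / 0.42 = 0.18 / 0.42 = 0.428571

0.429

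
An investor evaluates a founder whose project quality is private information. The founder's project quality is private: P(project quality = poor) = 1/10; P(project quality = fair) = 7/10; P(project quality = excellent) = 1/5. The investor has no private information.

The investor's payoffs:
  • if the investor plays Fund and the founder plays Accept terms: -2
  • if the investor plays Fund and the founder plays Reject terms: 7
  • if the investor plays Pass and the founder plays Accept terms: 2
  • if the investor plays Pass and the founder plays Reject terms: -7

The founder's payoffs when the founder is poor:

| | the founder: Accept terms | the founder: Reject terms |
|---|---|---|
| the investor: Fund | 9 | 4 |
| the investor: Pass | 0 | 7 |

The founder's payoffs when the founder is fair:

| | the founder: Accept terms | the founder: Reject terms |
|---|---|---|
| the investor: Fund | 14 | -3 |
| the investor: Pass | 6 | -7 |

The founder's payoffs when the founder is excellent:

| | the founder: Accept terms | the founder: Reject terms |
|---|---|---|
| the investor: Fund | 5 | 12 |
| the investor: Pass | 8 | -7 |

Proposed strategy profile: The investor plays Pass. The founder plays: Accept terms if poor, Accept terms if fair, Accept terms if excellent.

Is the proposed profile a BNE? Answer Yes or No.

A profile is a BNE iff every type of every player is best-responding given beliefs about the other side.
The investor plays Pass: E[Pass] = 1/10·(2) + 7/10·(2) + 1/5·(2) = 2; E[Fund] = -2. Best-responding. ✓
The founder (project quality poor), facing Pass: Accept terms gives 0, Reject terms gives 7. Proposed Accept terms is not best — profitable deviation exists. ✗
The founder (project quality fair), facing Pass: Accept terms gives 6, Reject terms gives -7. Proposed Accept terms is best. ✓
The founder (project quality excellent), facing Pass: Accept terms gives 8, Reject terms gives -7. Proposed Accept terms is best. ✓

No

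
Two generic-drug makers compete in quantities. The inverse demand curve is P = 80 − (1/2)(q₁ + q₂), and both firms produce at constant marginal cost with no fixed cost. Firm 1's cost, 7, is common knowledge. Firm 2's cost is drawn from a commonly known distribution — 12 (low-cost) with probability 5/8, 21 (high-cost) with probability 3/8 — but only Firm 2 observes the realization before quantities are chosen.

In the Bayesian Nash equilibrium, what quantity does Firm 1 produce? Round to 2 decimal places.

54.25

Firm 2 with cost c maximizes (80 − (1/2)(q₁+q₂) − c)·q₂, giving q₂(c) = (80 − c − (1/2)q₁).
E[c₂] = 5/8·12 + 3/8·21 = 15.375
Firm 1's FOC against E[q₂] yields q₁ = (80 − 2·7 + E[c₂])/(3/2) = (80 − 14 + 15.375)/(3/2) = 54.25.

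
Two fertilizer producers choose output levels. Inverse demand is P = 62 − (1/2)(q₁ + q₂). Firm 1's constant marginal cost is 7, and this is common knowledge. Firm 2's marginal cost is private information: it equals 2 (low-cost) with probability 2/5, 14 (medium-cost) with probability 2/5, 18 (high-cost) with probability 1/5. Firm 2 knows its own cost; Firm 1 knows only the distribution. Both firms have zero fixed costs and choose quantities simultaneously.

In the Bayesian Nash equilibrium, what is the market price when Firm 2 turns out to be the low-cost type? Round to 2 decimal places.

Type-c best response for Firm 2: q₂(c) = (62 − c) − q₁/2.
Firm 1 maximizes expected profit; its first-order condition is 62 − q₁ − (1/2)E[q₂] − 7 = 0.
Substituting E[q₂] and solving: E[c₂] = 10, so q₁ = (62 − 2·7 + 10)/(3/2) = 38.6667.
q₂(low-cost) = 40.6667, so P = 62 − (1/2)·(38.6667 + 40.6667) = 22.3333.

22.33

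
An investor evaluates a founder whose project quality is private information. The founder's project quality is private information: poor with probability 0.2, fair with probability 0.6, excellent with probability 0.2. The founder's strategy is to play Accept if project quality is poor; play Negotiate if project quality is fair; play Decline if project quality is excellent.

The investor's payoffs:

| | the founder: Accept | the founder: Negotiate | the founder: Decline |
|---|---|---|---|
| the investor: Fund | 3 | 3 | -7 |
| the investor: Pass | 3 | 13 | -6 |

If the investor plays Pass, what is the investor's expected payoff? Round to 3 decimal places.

E[Pass] = 0.2·3 + 0.6·13 + 0.2·(-6) = 0.6 + 7.8 + (-1.2) = 7.2

7.200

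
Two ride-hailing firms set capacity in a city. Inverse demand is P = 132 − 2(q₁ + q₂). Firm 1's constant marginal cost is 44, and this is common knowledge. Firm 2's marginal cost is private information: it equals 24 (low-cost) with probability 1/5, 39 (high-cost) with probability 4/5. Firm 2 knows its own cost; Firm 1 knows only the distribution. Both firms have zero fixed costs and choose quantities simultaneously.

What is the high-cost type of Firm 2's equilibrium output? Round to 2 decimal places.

16.58

Type-c best response for Firm 2: q₂(c) = (132 − c)/4 − q₁/2.
Firm 1 maximizes expected profit; its first-order condition is 132 − 4q₁ − 2E[q₂] − 44 = 0.
Substituting E[q₂] and solving: E[c₂] = 36, so q₁ = (132 − 2·44 + 36)/6 = 13.3333.
q₂(high-cost) = (132 − 39 − 2·13.3333)/4 = 16.5833.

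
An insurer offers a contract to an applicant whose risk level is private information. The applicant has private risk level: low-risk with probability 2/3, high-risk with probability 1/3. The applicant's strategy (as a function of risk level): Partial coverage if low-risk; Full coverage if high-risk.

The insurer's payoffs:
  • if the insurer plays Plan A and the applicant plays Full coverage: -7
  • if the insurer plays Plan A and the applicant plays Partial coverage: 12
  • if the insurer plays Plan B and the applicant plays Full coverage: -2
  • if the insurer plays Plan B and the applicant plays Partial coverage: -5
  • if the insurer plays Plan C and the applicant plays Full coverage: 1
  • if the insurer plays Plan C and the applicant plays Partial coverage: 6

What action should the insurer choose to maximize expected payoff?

Plan A

E[Plan A] = 2/3·(12) + 1/3·(-7) = 17/3
E[Plan B] = 2/3·(-5) + 1/3·(-2) = -4
E[Plan C] = 2/3·(6) + 1/3·(1) = 13/3
Best response: Plan A (17/3 is the largest).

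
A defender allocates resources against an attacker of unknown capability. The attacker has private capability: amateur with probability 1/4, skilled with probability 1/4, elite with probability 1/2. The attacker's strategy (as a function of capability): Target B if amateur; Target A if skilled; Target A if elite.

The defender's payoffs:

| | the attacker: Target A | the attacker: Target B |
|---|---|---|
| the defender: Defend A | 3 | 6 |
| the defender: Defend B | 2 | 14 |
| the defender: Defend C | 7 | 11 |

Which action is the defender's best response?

Defend C

Compute the defender's expected payoff for each action, taking the expectation over the attacker's type.
E[Defend A] = 1/4·(6) + 1/4·(3) + 1/2·(3) = 15/4
E[Defend B] = 1/4·(14) + 1/4·(2) + 1/2·(2) = 5
E[Defend C] = 1/4·(11) + 1/4·(7) + 1/2·(7) = 8
Best response: Defend C (8 is the largest).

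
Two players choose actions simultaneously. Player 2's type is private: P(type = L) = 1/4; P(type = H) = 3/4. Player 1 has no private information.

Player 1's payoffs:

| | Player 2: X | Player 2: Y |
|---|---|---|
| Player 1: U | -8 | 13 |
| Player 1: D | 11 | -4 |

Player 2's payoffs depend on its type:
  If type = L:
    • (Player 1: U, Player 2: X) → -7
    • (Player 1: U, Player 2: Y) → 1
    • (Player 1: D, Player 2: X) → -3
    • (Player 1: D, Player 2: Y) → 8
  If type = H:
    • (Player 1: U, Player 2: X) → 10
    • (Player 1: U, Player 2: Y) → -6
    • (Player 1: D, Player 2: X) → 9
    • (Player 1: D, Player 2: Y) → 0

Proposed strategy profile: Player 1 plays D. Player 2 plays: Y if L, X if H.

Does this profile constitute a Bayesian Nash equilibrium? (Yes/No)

Player 1 plays D: E[D] = 1/4·(-4) + 3/4·(11) = 29/4; E[U] = -11/4. Best-responding. ✓
Player 2 (type L), facing D: X gives -3, Y gives 8. Proposed Y is best. ✓
Player 2 (type H), facing D: X gives 9, Y gives 0. Proposed X is best. ✓

Yes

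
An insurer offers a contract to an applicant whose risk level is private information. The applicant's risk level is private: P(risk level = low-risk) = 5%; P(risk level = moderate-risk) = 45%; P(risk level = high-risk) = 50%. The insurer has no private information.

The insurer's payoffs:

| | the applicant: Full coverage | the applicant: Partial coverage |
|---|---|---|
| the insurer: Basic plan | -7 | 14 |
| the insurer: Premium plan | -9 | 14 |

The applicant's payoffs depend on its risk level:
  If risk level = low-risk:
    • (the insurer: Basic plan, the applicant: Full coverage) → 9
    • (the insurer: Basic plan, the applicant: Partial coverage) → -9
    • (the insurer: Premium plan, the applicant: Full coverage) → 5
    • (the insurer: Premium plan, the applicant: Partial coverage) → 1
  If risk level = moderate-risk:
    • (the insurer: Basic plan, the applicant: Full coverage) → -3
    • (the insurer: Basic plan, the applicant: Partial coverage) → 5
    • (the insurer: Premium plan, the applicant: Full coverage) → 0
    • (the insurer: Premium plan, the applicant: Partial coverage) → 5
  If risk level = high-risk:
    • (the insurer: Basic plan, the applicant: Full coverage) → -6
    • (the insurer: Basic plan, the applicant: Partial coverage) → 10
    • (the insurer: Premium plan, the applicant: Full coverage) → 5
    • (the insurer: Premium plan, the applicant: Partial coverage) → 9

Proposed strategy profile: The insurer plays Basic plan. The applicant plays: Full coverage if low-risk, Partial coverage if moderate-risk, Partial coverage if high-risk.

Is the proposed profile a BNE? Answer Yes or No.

The insurer plays Basic plan: E[Basic plan] = 0.05·(-7) + 0.45·(14) + 0.5·(14) = 12.95; E[Premium plan] = 12.85. Best-responding. ✓
The applicant (risk level low-risk), facing Basic plan: Full coverage gives 9, Partial coverage gives -9. Proposed Full coverage is best. ✓
The applicant (risk level moderate-risk), facing Basic plan: Full coverage gives -3, Partial coverage gives 5. Proposed Partial coverage is best. ✓
The applicant (risk level high-risk), facing Basic plan: Full coverage gives -6, Partial coverage gives 10. Proposed Partial coverage is best. ✓

Yes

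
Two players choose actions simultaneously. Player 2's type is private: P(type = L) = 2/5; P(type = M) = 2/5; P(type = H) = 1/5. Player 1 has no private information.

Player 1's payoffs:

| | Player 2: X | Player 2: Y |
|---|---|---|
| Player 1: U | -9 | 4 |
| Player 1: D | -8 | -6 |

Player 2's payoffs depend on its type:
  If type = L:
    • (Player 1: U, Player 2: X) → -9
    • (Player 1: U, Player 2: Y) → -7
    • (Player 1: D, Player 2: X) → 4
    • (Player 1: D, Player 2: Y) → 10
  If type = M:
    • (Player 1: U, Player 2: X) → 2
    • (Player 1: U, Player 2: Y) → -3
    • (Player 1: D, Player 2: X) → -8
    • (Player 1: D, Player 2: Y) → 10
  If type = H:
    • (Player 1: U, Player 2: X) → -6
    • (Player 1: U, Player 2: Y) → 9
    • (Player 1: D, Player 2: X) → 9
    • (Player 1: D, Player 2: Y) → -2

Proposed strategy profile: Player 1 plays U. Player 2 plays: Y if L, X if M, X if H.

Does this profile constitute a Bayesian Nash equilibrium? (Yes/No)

Player 1 plays U: E[U] = 2/5·(4) + 2/5·(-9) + 1/5·(-9) = -19/5; E[D] = -36/5. Best-responding. ✓
Player 2 (type L), facing U: X gives -9, Y gives -7. Proposed Y is best. ✓
Player 2 (type M), facing U: X gives 2, Y gives -3. Proposed X is best. ✓
Player 2 (type H), facing U: X gives -6, Y gives 9. Proposed X is not best — profitable deviation exists. ✗

No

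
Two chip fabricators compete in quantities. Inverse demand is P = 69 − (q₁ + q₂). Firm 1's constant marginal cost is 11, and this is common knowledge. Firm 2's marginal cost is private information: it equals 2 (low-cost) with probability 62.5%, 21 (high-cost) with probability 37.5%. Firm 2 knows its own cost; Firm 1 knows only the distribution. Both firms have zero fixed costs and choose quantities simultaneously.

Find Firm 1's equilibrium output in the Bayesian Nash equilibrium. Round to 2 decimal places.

Firm 2 with cost c maximizes (69 − (q₁+q₂) − c)·q₂, giving q₂(c) = (69 − c − q₁)/2.
E[c₂] = 0.625·2 + 0.375·21 = 9.125
Firm 1's FOC against E[q₂] yields q₁ = (69 − 2·11 + E[c₂])/3 = (69 − 22 + 9.125)/3 = 18.7083.

18.71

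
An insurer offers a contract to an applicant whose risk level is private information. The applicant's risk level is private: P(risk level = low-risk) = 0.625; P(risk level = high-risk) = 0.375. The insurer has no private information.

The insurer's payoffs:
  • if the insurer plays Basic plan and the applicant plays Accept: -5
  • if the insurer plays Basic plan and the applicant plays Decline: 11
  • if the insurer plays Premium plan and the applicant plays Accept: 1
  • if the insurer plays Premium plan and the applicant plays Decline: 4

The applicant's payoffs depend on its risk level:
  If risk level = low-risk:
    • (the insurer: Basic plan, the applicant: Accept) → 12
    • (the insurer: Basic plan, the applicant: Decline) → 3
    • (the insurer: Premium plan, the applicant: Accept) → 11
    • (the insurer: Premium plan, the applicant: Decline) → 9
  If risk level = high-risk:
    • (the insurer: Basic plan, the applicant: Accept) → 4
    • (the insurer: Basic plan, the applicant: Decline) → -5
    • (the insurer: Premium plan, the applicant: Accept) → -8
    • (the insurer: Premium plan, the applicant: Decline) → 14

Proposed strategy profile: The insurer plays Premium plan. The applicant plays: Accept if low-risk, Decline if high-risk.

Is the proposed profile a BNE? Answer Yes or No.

Yes

The insurer plays Premium plan: E[Premium plan] = 0.625·(1) + 0.375·(4) = 2.125; E[Basic plan] = 1. Best-responding. ✓
The applicant (risk level low-risk), facing Premium plan: Accept gives 11, Decline gives 9. Proposed Accept is best. ✓
The applicant (risk level high-risk), facing Premium plan: Accept gives -8, Decline gives 14. Proposed Decline is best. ✓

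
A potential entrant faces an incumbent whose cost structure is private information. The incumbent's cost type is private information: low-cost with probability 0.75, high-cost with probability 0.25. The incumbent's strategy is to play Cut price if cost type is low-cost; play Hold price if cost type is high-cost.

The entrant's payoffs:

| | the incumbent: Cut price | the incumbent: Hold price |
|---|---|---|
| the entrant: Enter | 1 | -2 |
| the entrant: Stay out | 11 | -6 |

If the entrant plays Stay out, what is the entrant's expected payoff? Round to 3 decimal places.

E[Stay out] = 0.75·11 + 0.25·(-6) = 8.25 + (-1.5) = 6.75

6.750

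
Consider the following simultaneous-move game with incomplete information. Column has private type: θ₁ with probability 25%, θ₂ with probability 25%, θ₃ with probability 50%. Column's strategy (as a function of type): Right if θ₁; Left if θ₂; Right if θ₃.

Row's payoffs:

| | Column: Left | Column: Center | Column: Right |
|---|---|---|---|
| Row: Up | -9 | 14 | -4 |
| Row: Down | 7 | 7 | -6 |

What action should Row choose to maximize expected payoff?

Down

Compute Row's expected payoff for each action, taking the expectation over Column's type.
E[Up] = 0.25·(-4) + 0.25·(-9) + 0.5·(-4) = -5.25
E[Down] = 0.25·(-6) + 0.25·(7) + 0.5·(-6) = -2.75
Best response: Down (-2.75 is the largest).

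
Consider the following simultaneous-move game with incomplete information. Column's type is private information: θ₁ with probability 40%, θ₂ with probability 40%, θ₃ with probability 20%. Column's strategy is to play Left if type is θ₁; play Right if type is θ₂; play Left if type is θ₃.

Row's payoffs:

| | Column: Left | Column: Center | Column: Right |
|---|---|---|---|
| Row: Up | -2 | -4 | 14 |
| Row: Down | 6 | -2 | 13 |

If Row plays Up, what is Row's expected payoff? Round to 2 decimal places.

E[Up] = 0.4·(-2) + 0.4·14 + 0.2·(-2) = (-0.8) + 5.6 + (-0.4) = 4.4

4.40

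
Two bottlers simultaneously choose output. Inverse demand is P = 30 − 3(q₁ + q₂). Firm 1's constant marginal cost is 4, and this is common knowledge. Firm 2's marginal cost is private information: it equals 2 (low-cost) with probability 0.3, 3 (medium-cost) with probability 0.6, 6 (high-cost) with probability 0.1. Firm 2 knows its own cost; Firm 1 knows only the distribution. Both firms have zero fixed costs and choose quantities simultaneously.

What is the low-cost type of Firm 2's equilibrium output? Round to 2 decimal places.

Type-c best response for Firm 2: q₂(c) = (30 − c)/6 − q₁/2.
Firm 1 maximizes expected profit; its first-order condition is 30 − 6q₁ − 3E[q₂] − 4 = 0.
Substituting E[q₂] and solving: E[c₂] = 3, so q₁ = (30 − 2·4 + 3)/9 = 2.77778.
q₂(low-cost) = (30 − 2 − 3·2.77778)/6 = 3.27778.

3.28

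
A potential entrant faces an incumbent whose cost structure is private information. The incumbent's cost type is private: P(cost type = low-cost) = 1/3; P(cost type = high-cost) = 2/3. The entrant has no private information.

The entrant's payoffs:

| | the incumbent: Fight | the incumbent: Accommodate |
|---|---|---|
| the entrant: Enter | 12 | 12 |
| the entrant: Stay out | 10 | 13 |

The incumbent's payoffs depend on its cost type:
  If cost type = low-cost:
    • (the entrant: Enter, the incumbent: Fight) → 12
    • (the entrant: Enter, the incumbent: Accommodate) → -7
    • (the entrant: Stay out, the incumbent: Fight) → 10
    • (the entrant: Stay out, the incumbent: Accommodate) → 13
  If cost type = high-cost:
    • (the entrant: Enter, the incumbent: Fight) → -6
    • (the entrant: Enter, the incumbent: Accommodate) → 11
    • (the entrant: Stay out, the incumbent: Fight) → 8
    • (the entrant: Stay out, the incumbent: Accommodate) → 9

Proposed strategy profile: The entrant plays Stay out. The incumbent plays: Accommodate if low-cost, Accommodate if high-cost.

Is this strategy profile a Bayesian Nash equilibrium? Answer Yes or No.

A profile is a BNE iff every type of every player is best-responding given beliefs about the other side.
The entrant plays Stay out: E[Stay out] = 1/3·(13) + 2/3·(13) = 13; E[Enter] = 12. Best-responding. ✓
The incumbent (cost type low-cost), facing Stay out: Fight gives 10, Accommodate gives 13. Proposed Accommodate is best. ✓
The incumbent (cost type high-cost), facing Stay out: Fight gives 8, Accommodate gives 9. Proposed Accommodate is best. ✓

Yes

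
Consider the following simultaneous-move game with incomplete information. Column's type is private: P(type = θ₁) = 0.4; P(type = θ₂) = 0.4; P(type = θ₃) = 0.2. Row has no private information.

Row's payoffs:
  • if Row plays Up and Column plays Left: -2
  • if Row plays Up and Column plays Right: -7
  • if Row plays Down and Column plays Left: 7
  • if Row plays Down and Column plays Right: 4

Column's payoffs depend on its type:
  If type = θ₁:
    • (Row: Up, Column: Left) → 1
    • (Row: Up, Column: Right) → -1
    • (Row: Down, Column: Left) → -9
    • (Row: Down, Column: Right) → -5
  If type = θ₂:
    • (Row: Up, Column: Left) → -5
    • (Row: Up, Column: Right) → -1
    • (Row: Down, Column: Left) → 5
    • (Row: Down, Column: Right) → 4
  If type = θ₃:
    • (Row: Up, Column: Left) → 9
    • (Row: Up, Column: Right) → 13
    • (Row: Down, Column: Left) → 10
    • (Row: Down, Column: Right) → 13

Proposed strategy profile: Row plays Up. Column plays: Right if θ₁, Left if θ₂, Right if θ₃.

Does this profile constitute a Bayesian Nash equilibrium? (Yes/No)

A profile is a BNE iff every type of every player is best-responding given beliefs about the other side.
Row plays Up: E[Up] = 0.4·(-7) + 0.4·(-2) + 0.2·(-7) = -5; E[Down] = 5.2. Not best-responding. ✗
Column (type θ₁), facing Up: Left gives 1, Right gives -1. Proposed Right is not best — profitable deviation exists. ✗
Column (type θ₂), facing Up: Left gives -5, Right gives -1. Proposed Left is not best — profitable deviation exists. ✗
Column (type θ₃), facing Up: Left gives 9, Right gives 13. Proposed Right is best. ✓

No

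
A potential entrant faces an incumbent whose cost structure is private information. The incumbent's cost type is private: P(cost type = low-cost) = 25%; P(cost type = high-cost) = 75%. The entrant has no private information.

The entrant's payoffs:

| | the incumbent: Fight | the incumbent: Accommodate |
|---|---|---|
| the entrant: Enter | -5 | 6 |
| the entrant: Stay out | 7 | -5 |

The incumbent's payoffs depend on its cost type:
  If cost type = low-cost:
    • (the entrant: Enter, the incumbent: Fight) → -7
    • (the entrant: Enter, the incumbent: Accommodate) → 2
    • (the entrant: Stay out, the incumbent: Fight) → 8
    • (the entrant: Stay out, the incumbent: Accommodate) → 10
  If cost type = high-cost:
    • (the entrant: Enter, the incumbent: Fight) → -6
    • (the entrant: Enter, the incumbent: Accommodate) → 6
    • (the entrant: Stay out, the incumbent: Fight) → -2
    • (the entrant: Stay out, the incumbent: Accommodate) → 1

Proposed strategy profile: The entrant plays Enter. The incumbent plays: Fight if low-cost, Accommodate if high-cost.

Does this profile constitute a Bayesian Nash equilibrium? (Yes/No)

A profile is a BNE iff every type of every player is best-responding given beliefs about the other side.
The entrant plays Enter: E[Enter] = 0.25·(-5) + 0.75·(6) = 3.25; E[Stay out] = -2. Best-responding. ✓
The incumbent (cost type low-cost), facing Enter: Fight gives -7, Accommodate gives 2. Proposed Fight is not best — profitable deviation exists. ✗
The incumbent (cost type high-cost), facing Enter: Fight gives -6, Accommodate gives 6. Proposed Accommodate is best. ✓

No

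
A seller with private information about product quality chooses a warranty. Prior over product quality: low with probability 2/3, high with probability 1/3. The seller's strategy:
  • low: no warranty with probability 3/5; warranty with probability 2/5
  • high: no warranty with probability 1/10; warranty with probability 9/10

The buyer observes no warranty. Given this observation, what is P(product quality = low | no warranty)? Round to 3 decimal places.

0.923

P(no warranty) = (2/3)·(3/5) + (1/3)·(1/10) = 13/30
P(low | no warranty) = ((2/3)·(3/5)) / (13/30) = (2/5) / (13/30) = 12/13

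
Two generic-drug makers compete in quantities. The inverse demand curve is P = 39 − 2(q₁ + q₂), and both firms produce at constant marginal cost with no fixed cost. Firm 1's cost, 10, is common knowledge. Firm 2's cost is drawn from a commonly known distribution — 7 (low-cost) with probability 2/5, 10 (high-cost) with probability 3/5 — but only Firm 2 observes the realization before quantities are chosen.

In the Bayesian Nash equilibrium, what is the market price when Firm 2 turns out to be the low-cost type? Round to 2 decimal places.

18.37

Firm 2 with cost c maximizes (39 − 2(q₁+q₂) − c)·q₂, giving q₂(c) = (39 − c − 2q₁)/4.
E[c₂] = 2/5·7 + 3/5·10 = 8.8
Firm 1's FOC against E[q₂] yields q₁ = (39 − 2·10 + E[c₂])/6 = (39 − 20 + 8.8)/6 = 4.63333.
q₂(low-cost) = 5.68333, so P = 39 − 2·(4.63333 + 5.68333) = 18.3667.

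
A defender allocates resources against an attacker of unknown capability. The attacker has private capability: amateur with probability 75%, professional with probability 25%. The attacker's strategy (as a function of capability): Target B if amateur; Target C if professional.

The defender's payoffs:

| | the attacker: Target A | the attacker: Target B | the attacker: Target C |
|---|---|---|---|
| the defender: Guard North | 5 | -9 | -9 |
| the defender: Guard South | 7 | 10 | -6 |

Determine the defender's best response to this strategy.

Compute the defender's expected payoff for each action, taking the expectation over the attacker's type.
E[Guard North] = 0.75·(-9) + 0.25·(-9) = -9
E[Guard South] = 0.75·(10) + 0.25·(-6) = 6
Best response: Guard South (6 is the largest).

Guard South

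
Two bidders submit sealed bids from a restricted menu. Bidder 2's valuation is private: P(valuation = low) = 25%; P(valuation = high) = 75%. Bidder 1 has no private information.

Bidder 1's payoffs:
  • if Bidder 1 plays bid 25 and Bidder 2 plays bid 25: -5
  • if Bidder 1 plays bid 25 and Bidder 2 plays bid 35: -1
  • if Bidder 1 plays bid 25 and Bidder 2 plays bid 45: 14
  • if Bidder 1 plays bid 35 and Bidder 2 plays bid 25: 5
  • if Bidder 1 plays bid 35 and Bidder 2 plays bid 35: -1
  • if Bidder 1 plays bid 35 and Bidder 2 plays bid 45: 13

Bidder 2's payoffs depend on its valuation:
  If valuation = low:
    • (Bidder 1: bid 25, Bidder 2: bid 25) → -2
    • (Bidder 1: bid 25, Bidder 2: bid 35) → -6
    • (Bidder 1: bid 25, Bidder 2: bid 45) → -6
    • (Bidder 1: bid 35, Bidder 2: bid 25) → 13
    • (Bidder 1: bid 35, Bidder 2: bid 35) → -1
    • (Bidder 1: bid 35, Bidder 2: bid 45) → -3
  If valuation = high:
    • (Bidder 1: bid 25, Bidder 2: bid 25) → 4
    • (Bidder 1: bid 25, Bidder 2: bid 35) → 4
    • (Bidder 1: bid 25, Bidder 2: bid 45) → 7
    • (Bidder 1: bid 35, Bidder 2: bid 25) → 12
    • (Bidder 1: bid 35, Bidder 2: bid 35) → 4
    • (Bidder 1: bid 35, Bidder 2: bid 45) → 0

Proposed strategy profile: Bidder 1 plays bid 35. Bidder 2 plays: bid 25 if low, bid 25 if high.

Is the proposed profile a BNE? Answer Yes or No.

Bidder 1 plays bid 35: E[bid 35] = 0.25·(5) + 0.75·(5) = 5; E[bid 25] = -5. Best-responding. ✓
Bidder 2 (valuation low), facing bid 35: bid 25 gives 13, bid 35 gives -1, bid 45 gives -3. Proposed bid 25 is best. ✓
Bidder 2 (valuation high), facing bid 35: bid 25 gives 12, bid 35 gives 4, bid 45 gives 0. Proposed bid 25 is best. ✓

Yes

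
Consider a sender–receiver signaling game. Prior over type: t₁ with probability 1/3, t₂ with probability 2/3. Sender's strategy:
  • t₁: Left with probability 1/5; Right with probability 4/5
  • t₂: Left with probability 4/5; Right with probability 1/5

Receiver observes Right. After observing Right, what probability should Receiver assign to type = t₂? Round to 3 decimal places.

0.333

P(Right) = (1/3)·(4/5) + (2/3)·(1/5) = 2/5
P(t₂ | Right) = ((2/3)·(1/5)) / (2/5) = (2/15) / (2/5) = 1/3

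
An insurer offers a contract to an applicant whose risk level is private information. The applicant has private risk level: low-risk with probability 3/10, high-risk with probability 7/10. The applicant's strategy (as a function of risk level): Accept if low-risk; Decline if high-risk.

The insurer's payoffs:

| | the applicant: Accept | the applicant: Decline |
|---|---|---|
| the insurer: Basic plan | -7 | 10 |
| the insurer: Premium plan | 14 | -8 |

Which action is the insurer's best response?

E[Basic plan] = 3/10·(-7) + 7/10·(10) = 49/10
E[Premium plan] = 3/10·(14) + 7/10·(-8) = -7/5
Best response: Basic plan (49/10 is the largest).

Basic plan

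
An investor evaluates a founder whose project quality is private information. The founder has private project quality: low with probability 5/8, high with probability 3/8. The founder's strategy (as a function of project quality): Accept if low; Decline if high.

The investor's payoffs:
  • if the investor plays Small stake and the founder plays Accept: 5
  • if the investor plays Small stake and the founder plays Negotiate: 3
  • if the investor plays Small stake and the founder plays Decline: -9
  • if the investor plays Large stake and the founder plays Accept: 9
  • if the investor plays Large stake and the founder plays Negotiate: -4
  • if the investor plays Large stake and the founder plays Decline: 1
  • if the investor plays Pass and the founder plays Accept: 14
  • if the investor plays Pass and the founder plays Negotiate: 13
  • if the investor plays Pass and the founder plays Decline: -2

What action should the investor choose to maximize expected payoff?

Pass

E[Small stake] = 5/8·(5) + 3/8·(-9) = -1/4
E[Large stake] = 5/8·(9) + 3/8·(1) = 6
E[Pass] = 5/8·(14) + 3/8·(-2) = 8
Best response: Pass (8 is the largest).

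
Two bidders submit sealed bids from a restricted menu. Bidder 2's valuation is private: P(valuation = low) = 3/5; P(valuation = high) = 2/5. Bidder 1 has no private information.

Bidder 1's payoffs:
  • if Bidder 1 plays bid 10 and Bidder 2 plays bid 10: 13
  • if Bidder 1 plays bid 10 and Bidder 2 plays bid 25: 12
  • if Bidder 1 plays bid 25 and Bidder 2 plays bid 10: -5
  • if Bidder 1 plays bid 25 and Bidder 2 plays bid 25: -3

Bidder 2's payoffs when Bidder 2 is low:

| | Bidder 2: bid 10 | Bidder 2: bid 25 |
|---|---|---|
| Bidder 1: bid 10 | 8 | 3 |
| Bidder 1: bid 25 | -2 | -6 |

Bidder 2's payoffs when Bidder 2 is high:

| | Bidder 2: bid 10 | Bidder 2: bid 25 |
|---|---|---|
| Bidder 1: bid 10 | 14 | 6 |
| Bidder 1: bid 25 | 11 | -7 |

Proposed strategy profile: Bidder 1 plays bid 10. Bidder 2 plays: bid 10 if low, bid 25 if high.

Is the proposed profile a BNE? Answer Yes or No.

A profile is a BNE iff every type of every player is best-responding given beliefs about the other side.
Bidder 1 plays bid 10: E[bid 10] = 3/5·(13) + 2/5·(12) = 63/5; E[bid 25] = -21/5. Best-responding. ✓
Bidder 2 (valuation low), facing bid 10: bid 10 gives 8, bid 25 gives 3. Proposed bid 10 is best. ✓
Bidder 2 (valuation high), facing bid 10: bid 10 gives 14, bid 25 gives 6. Proposed bid 25 is not best — profitable deviation exists. ✗

No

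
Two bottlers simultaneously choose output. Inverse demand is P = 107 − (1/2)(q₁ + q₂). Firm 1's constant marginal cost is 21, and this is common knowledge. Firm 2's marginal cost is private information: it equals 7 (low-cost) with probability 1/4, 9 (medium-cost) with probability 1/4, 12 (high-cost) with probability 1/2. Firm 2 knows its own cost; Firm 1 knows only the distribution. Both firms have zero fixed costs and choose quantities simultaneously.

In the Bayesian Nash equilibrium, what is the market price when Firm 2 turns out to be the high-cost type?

47

Type-c best response for Firm 2: q₂(c) = (107 − c) − q₁/2.
Firm 1 maximizes expected profit; its first-order condition is 107 − q₁ − (1/2)E[q₂] − 21 = 0.
Substituting E[q₂] and solving: E[c₂] = 10, so q₁ = (107 − 2·21 + 10)/(3/2) = 50.
q₂(high-cost) = 70, so P = 107 − (1/2)·(50 + 70) = 47.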